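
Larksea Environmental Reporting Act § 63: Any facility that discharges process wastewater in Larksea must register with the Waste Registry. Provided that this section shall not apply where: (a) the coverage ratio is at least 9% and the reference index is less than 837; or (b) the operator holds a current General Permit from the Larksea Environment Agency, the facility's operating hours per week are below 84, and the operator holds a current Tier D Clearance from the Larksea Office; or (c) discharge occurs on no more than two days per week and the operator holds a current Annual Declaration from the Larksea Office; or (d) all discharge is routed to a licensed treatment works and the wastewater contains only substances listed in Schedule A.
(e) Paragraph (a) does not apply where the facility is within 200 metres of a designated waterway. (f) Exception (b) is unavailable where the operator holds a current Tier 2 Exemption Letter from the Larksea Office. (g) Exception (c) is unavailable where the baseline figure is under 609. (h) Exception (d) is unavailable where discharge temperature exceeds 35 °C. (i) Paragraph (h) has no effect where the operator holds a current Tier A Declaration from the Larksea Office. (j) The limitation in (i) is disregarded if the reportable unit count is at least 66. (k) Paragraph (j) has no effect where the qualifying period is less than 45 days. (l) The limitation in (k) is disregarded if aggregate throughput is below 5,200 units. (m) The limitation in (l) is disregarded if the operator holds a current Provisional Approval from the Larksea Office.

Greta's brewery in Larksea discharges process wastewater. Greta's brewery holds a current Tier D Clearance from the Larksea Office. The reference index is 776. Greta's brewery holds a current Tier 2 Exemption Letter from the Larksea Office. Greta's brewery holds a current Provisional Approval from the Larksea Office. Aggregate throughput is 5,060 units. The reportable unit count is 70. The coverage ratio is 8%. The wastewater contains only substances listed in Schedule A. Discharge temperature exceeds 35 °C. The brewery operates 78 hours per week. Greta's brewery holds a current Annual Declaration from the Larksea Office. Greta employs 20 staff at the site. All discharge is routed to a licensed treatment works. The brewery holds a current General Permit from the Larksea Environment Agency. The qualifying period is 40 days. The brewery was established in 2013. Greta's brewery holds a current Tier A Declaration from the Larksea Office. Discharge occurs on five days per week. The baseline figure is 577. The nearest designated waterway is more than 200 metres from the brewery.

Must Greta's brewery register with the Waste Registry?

No — exception (d) applies; Greta's brewery is not required to register with the Waste Registry.

Exception (a) requires that the coverage ratio is at least 9%; but the coverage ratio is 8%, short of 9%, so (a) is unavailable.
Exception (b) is satisfied on its face — a current General Permit is held; the facility's operating hours per week are 78, below the 84 limit; a current Tier D Clearance is held. But: (f) operates against (b): a current Tier 2 Exemption Letter is held. (b) is therefore removed.
Exception (c) does not apply: discharge occurs on five days per week.
Exception (d) is satisfied on its face — discharge is routed to a licensed treatment works; the wastewater is Schedule-A-only. Considering the limiting provisions: (h) is triggered (discharge temperature exceeds 35 °C), but is displaced by (i): (i) operates against (h): a current Tier A Declaration is held. (j) is engaged (the reportable unit count is 70, meeting the 66 threshold), but is displaced by (k): (k) operates against (j): the qualifying period is 40 days, less than the 45 days limit. (l) operates (aggregate throughput is 5,060 units, below the 5,200 units limit), but is set aside by (m): (m) is engaged — a current Provisional Approval is held. (d) remains available.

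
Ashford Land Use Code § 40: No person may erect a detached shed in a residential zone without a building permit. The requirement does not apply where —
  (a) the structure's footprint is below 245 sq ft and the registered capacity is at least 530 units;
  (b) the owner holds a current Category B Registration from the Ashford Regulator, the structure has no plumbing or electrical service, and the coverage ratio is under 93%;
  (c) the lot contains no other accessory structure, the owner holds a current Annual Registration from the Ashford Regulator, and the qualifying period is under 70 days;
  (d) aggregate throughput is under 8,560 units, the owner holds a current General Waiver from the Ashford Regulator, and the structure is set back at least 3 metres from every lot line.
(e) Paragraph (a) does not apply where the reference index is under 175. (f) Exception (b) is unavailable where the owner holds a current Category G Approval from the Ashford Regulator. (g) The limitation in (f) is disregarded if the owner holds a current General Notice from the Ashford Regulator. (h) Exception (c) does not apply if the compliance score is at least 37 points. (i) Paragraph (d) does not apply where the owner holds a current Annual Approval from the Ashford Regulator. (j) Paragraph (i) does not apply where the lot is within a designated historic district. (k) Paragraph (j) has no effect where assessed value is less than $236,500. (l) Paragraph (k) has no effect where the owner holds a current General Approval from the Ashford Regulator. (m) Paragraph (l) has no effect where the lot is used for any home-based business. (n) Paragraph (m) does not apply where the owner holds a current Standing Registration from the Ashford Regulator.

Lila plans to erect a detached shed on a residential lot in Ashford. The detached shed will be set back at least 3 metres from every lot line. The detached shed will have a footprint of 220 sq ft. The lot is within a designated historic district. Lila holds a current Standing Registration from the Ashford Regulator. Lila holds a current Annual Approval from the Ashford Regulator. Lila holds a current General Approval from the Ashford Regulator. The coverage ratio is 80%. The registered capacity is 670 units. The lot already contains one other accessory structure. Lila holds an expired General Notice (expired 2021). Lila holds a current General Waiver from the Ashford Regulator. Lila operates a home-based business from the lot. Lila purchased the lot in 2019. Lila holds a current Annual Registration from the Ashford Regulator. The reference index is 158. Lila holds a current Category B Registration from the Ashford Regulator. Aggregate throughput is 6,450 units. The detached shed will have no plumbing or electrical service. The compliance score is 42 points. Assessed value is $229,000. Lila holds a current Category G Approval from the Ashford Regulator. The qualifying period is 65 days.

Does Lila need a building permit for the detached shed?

Exception (a): the structure's footprint is 220 sq ft, below the 245 sq ft limit; the registered capacity is 670 units, meeting the 530 units threshold — every condition holds. Turning to paragraph (e): (e) operates against (a): the reference index is 158, under the 175 limit. (a) is therefore removed.
Exception (b)'s conditions are all satisfied: a current Category B Registration is held; there is no plumbing or electrical service; the coverage ratio is 80%, under the 93% limit. Turning to paragraphs (f)–(g): (f) applies — a current Category G Approval is held. (g), which would lift (f), does not operate here — there is no General Notice in force. Exception (b) does not apply.
Exception (c) does not apply: the lot already has another accessory structure.
Exception (d): aggregate throughput is 6,450 units, under the 8,560 units limit; a current General Waiver is held; the setback is at least 3 m on every side — every condition holds. Under paragraphs (i)–(n): (i) is engaged (a current Annual Approval is held), but is itself disapplied by (j): (j) is engaged — the lot is in a historic district. (k) would limit (j) — assessed value is $229,000, less than the $236,500 limit — but (l) sets (k) aside: (l) is engaged — a current General Approval is held. (m) would limit (l) — a home-based business operates on the lot — but (n) sets (m) aside: (n) operates against (m): a current Standing Registration is held. So (d) applies.

No — exception (d) applies; Lila does not need a building permit.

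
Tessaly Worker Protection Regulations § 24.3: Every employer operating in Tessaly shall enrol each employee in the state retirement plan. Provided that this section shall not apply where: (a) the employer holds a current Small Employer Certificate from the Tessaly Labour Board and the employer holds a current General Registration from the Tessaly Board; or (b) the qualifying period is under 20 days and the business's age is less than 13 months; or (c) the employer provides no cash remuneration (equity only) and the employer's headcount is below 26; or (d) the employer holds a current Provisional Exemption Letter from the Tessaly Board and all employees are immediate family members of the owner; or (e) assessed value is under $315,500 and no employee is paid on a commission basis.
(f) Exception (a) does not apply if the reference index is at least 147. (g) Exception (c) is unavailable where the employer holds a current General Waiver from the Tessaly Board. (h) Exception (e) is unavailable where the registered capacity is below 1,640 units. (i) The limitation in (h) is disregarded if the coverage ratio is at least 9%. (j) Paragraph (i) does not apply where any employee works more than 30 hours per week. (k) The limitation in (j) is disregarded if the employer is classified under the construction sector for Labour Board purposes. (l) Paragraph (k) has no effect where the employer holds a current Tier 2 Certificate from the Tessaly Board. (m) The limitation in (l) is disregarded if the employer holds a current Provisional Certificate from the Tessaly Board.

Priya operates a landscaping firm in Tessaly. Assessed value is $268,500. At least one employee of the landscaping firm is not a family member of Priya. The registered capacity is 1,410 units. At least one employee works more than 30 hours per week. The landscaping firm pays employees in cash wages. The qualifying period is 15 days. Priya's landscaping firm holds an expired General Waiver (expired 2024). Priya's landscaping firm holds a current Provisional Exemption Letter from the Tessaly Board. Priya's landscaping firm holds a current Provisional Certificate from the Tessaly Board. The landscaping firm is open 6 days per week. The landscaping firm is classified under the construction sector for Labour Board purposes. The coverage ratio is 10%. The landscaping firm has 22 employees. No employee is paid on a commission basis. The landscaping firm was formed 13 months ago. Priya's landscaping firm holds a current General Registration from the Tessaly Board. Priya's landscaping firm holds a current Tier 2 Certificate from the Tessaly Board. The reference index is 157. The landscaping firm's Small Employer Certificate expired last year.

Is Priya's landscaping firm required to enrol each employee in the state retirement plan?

Exception (a) requires that the employer holds a current Small Employer Certificate from the Tessaly Labour Board; but the Small Employer Certificate has expired, so (a) is unavailable.
Exception (b) fails — the business's age is 13 months, not less than 13 months.
Exception (c) fails — employees are paid cash wages.
Exception (d) requires that all employees are immediate family members of the owner; but at least one employee is not a family member, so (d) is unavailable.
All of (e)'s requirements are met (assessed value is $268,500, under the $315,500 limit; no employee is paid on commission). Considering the limiting provisions: (h) would limit (e) — the registered capacity is 1,410 units, below the 1,640 units limit — but (i) sets (h) aside: (i) operates against (h): the coverage ratio is 10%, meeting the 9% threshold. (j) would limit (i) — at least one employee exceeds 30 hours/week — but (k) sets (j) aside: (k) is triggered — the landscaping firm is classified under the construction sector. (l) applies (a current Tier 2 Certificate is held), but is displaced by (m): (m) is engaged — a current Provisional Certificate is held. So (e) applies.

No — exception (e) applies; Priya's landscaping firm is not required to enrol each employee in the state retirement plan.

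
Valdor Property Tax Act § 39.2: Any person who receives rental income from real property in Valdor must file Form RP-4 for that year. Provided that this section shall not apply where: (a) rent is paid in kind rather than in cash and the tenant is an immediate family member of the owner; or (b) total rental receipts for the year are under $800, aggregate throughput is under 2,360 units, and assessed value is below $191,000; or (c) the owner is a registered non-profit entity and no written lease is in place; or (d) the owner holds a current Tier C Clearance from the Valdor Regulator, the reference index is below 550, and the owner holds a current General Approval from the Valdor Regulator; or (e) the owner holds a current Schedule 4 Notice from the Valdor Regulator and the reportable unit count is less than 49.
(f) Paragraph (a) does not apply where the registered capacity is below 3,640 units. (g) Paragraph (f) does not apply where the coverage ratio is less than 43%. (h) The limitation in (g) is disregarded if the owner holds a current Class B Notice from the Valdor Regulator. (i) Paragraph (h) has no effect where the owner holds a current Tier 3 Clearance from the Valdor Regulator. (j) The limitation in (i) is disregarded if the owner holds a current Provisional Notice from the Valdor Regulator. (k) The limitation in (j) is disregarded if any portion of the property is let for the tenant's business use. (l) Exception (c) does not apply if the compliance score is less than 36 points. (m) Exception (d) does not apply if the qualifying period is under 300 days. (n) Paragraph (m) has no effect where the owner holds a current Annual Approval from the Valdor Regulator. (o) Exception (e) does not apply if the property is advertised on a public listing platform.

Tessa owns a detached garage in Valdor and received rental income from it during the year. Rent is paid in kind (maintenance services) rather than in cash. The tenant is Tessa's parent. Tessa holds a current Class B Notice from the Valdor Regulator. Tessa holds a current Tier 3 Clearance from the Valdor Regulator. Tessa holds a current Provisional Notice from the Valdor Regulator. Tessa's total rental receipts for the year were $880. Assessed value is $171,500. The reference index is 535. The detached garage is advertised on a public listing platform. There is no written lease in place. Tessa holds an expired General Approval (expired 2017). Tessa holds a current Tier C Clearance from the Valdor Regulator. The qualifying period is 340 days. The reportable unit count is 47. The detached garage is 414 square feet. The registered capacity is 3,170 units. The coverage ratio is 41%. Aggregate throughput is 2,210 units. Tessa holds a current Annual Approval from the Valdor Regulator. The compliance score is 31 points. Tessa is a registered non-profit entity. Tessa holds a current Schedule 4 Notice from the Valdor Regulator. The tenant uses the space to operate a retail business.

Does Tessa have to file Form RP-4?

All of (a)'s requirements are met (rent is paid in kind; the tenant is an immediate family member). Applying paragraphs (f)–(k): (f) is triggered (the registered capacity is 3,170 units, below the 3,640 units limit), but is displaced by (g): (g) operates against (f): the coverage ratio is 41%, less than the 43% limit. (h) is engaged (a current Class B Notice is held), but is displaced by (i): (i) is triggered — a current Tier 3 Clearance is held. (j) would limit (i) — a current Provisional Notice is held — but (k) sets (j) aside: (k) operates against (j): the space is let for business use. So (a) applies.
Exception (b) requires that total rental receipts for the year are under $800; but total rental receipts for the year are $880, not under $800, so (b) is unavailable.
All of (c)'s requirements are met (Tessa is a registered non-profit; there is no written lease). But applying paragraph (l): (l) operates against (c): the compliance score is 31 points, less than the 36 points limit. (c) is therefore removed.
Exception (d) does not apply: no current General Approval is held.
Exception (e)'s conditions are all satisfied: a current Schedule 4 Notice is held; the reportable unit count is 47, less than the 49 limit. Turning to paragraph (o): (o) operates against (e): the property is publicly advertised. So (e) is unavailable.

No — exception (a) applies; Tessa is not required to file Form RP-4.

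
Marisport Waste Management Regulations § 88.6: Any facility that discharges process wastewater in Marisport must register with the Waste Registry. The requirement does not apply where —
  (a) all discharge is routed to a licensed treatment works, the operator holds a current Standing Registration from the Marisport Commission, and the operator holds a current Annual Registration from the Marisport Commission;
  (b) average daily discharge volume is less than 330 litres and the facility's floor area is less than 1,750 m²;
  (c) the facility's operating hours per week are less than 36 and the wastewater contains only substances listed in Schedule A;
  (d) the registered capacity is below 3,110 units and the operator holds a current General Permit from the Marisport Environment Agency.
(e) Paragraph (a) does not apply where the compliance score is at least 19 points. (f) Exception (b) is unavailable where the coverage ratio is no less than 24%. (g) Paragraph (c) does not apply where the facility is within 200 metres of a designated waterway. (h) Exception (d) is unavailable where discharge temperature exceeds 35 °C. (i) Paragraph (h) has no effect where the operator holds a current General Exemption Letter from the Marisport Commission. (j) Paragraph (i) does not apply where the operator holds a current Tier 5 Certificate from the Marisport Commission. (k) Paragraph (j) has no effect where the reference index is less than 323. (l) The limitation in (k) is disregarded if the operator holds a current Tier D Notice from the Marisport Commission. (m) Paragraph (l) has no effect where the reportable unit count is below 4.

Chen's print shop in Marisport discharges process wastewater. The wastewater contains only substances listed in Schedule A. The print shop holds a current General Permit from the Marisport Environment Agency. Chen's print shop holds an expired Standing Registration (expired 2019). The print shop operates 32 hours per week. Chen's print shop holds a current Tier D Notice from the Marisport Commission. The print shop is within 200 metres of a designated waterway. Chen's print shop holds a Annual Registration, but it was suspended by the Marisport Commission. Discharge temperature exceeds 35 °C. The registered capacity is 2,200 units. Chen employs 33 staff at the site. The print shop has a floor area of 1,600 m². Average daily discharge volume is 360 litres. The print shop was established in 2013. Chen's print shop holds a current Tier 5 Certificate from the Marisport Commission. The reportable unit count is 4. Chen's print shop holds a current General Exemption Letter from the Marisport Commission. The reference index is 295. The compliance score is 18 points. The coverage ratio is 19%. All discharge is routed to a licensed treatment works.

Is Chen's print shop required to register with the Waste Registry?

Exception (a) requires that the operator holds a current Standing Registration from the Marisport Commission; but there is no Standing Registration in force, so (a) is unavailable.
Exception (b) requires that average daily discharge volume is less than 330 litres; but average daily discharge volume is 360 litres, not less than 330 litres, so (b) is unavailable.
Exception (c)'s conditions are all satisfied: the facility's operating hours per week are 32, less than the 36 limit; the wastewater is Schedule-A-only. However, paragraph (g) must be considered: (g) operates against (c): the print shop is within 200 m of a designated waterway. Exception (c) does not apply.
All of (d)'s requirements are met (the registered capacity is 2,200 units, below the 3,110 units limit; a current General Permit is held). But: (h) operates — discharge temperature exceeds 35 °C. (i) would limit (h) — a current General Exemption Letter is held — but (j) sets (i) aside: (j) operates against (i): a current Tier 5 Certificate is held. (k) would limit (j) — the reference index is 295, less than the 323 limit — but (l) sets (k) aside: (l) operates against (k): a current Tier D Notice is held. (m) is inapplicable (the reportable unit count is 4, not below 4), so (l) stands. Exception (d) does not apply.
None of the exceptions is available; § 88.6 applies in full.

Yes — Chen's print shop must register with the Waste Registry.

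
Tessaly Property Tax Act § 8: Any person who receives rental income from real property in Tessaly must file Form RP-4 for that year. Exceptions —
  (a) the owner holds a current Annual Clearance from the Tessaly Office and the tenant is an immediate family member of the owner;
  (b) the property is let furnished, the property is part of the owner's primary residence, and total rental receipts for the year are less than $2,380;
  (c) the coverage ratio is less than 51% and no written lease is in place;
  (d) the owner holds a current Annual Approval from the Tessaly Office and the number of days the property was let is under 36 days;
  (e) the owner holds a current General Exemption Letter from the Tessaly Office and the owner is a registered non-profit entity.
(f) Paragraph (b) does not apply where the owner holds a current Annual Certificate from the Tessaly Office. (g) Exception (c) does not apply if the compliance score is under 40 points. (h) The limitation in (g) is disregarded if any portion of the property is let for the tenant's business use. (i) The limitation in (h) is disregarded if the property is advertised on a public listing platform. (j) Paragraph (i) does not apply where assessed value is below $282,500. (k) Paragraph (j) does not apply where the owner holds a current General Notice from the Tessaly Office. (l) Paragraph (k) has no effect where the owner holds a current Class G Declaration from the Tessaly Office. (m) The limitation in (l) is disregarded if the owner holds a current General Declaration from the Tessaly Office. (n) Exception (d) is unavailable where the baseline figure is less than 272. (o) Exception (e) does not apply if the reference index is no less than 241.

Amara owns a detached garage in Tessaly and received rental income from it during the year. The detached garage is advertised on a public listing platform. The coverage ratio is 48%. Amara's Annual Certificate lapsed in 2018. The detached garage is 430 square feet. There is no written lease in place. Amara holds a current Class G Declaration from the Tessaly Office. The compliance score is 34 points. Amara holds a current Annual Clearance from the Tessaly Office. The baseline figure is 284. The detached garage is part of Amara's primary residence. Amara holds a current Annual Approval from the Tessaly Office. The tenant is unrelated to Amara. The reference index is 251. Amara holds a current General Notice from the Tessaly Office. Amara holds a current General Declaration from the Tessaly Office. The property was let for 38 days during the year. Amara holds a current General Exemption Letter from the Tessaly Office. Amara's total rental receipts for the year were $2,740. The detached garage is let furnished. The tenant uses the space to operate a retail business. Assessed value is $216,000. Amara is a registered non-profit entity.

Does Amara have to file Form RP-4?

Yes — Amara must file Form RP-4.

Exception (a) fails — the tenant is unrelated to the owner.
Exception (b) requires that total rental receipts for the year are less than $2,380; but total rental receipts for the year are $2,740, not less than $2,380, so (b) is unavailable.
Exception (c)'s conditions are all satisfied: the coverage ratio is 48%, less than the 51% limit; there is no written lease. But applying paragraphs (g)–(m): (g) operates against (c): the compliance score is 34 points, under the 40 points limit. (h) would limit (g) — the space is let for business use — but (i) sets (h) aside: (i) is triggered — the property is publicly advertised. (j) is engaged (assessed value is $216,000, below the $282,500 limit), but is overridden by (k): (k) operates against (j): a current General Notice is held. (l) operates (a current Class G Declaration is held), but is itself disapplied by (m): (m) operates against (l): a current General Declaration is held. Exception (c) does not apply.
Exception (d) does not apply: the number of days the property was let is 38 days, not under 36 days.
All of (e)'s requirements are met (a current General Exemption Letter is held; Amara is a registered non-profit). But applying paragraph (o): (o) operates against (e): the reference index is 251, meeting the 241 threshold. Exception (e) does not apply.
No exception is made out. Amara falls within the general rule.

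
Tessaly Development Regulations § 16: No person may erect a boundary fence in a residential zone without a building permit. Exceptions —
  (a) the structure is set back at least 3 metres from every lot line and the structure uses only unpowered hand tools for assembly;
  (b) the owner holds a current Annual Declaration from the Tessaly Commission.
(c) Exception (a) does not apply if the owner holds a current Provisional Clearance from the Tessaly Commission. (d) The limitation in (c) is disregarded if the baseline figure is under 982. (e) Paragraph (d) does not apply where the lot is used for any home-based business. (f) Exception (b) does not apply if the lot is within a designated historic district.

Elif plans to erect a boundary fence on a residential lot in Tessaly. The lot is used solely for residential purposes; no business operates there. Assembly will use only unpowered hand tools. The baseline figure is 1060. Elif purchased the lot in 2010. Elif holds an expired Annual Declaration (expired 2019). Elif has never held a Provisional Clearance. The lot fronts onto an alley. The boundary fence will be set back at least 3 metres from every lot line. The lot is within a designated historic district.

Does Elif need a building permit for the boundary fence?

Exception (a) is satisfied on its face — the setback is at least 3 m on every side; assembly uses only hand tools. Considering the limiting provisions: (c), which would limit (a), is not engaged: no current Provisional Clearance is held. (a) remains available.
Exception (b) fails — no current Annual Declaration is held.

No — exception (a) applies; Elif does not need a building permit.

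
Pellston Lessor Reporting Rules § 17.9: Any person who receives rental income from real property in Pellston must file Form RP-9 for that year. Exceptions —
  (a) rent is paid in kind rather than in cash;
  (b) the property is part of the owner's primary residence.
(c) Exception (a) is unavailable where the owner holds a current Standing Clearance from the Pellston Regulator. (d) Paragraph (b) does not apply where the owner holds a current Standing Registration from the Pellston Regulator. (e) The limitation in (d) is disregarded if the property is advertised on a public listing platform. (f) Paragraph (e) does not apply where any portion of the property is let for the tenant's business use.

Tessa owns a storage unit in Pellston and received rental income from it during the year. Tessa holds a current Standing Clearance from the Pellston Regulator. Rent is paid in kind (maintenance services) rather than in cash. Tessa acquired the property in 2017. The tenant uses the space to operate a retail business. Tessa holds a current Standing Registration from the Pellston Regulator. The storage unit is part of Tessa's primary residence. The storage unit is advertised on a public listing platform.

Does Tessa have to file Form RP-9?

Exception (a): rent is paid in kind — every condition holds. However, paragraph (c) must be considered: (c) operates against (a): a current Standing Clearance is held. Exception (a) does not apply.
Exception (b)'s conditions are all satisfied: the storage unit is part of the primary residence. However, paragraphs (d)–(f) must be considered: (d) operates — a current Standing Registration is held. (e) would limit (d) — the property is publicly advertised — but (f) sets (e) aside: (f) applies — the space is let for business use. Exception (b) does not apply.
None of the exceptions is available; § 17.9 applies in full.

Yes — Tessa must file Form RP-9.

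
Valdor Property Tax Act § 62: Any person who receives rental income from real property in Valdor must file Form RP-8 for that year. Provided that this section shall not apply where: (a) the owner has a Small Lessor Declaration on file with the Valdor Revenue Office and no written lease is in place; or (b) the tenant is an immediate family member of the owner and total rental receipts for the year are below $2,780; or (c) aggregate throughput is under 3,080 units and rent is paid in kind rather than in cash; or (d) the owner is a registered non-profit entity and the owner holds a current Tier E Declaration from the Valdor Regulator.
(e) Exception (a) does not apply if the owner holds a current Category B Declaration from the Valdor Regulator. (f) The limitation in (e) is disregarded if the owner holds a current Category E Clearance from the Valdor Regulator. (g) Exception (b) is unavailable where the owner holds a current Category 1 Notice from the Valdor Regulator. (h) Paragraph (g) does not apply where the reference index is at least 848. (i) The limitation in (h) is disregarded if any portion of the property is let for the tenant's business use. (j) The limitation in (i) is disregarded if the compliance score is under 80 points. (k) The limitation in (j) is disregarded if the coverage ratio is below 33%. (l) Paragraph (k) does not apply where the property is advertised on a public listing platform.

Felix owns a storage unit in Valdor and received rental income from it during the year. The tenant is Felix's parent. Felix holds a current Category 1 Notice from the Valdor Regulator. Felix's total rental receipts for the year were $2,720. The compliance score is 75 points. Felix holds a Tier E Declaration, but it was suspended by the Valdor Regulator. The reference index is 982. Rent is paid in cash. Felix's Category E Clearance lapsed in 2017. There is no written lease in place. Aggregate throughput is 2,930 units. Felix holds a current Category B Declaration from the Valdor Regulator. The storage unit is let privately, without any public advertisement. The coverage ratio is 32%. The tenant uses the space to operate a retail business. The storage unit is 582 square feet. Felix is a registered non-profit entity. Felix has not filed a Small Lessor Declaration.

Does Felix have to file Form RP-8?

Yes — Felix must file Form RP-8.

Exception (a) does not apply: no Small Lessor Declaration is on file.
Exception (b)'s conditions are all satisfied: the tenant is an immediate family member; total rental receipts for the year are $2,720, below the $2,780 limit. Turning to paragraphs (g)–(l): (g) is triggered — a current Category 1 Notice is held. (h) is triggered (the reference index is 982, meeting the 848 threshold), but is itself disapplied by (i): (i) operates — the space is let for business use. (j) would limit (i) — the compliance score is 75 points, under the 80 points limit — but (k) sets (j) aside: (k) operates against (j): the coverage ratio is 32%, below the 33% limit. (l) is not triggered (the property is let privately without advertisement), so (k) stands. So (b) is unavailable.
Exception (c) does not apply: rent is paid in cash.
Exception (d) requires that the owner holds a current Tier E Declaration from the Valdor Regulator; but no current Tier E Declaration is held, so (d) is unavailable.
No exception displaces § 62.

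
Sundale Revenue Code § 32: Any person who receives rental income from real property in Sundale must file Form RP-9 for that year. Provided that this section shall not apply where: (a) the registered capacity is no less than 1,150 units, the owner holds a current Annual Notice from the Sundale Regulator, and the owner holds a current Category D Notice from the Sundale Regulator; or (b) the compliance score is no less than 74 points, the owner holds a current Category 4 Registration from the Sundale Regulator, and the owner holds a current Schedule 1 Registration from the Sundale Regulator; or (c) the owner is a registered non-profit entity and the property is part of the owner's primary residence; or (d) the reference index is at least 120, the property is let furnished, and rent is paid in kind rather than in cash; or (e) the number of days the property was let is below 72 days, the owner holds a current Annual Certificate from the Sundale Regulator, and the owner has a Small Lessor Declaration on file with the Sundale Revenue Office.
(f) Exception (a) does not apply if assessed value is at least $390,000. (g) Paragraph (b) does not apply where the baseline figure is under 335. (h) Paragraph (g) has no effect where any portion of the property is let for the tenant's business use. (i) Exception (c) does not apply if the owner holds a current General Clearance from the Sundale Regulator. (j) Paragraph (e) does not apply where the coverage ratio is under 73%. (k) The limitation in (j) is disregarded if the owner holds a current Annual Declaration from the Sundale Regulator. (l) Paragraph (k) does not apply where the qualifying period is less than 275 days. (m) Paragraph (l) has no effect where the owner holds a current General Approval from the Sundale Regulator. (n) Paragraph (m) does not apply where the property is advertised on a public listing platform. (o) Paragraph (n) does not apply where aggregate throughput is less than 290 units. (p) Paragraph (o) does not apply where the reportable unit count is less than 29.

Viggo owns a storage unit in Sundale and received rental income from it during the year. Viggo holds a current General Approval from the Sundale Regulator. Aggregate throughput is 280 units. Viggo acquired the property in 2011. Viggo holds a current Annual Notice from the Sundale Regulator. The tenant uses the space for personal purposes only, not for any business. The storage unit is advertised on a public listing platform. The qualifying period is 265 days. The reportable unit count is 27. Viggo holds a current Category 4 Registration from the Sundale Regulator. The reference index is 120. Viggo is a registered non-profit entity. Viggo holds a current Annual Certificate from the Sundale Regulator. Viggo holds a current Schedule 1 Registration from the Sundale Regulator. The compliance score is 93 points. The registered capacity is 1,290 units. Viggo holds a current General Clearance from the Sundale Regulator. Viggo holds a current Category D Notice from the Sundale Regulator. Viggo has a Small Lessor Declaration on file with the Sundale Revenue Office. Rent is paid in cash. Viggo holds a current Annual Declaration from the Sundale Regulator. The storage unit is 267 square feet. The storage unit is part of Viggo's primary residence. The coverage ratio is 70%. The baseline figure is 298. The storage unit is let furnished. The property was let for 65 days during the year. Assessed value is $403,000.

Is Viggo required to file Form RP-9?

Yes — Viggo must file Form RP-9.

Exception (a): the registered capacity is 1,290 units, meeting the 1,150 units threshold; a current Annual Notice is held; a current Category D Notice is held — every condition holds. However, paragraph (f) must be considered: (f) operates against (a): assessed value is $403,000, meeting the $390,000 threshold. (a) is therefore removed.
Exception (b): the compliance score is 93 points, meeting the 74 points threshold; a current Category 4 Registration is held; a current Schedule 1 Registration is held — every condition holds. Turning to paragraphs (g)–(h): (g) operates against (b): the baseline figure is 298, under the 335 limit. (h), which would lift (g), is inapplicable — the space is used for personal purposes only. Exception (b) does not apply.
All of (c)'s requirements are met (Viggo is a registered non-profit; the storage unit is part of the primary residence). However, paragraph (i) must be considered: (i) is engaged — a current General Clearance is held. Exception (c) does not apply.
Exception (d) fails — rent is paid in cash.
Exception (e) is satisfied on its face — the number of days the property was let is 65 days, below the 72 days limit; a current Annual Certificate is held; a Small Lessor Declaration is on file. But: (j) operates against (e): the coverage ratio is 70%, under the 73% limit. (k) would limit (j) — a current Annual Declaration is held — but (l) sets (k) aside: (l) is triggered — the qualifying period is 265 days, less than the 275 days limit. (m) would limit (l) — a current General Approval is held — but (n) sets (m) aside: (n) is triggered — the property is publicly advertised. (o) would limit (n) — aggregate throughput is 280 units, less than the 290 units limit — but (p) sets (o) aside: (p) operates against (o): the reportable unit count is 27, less than the 29 limit. (e) is therefore removed.
No exception applies. The general rule governs.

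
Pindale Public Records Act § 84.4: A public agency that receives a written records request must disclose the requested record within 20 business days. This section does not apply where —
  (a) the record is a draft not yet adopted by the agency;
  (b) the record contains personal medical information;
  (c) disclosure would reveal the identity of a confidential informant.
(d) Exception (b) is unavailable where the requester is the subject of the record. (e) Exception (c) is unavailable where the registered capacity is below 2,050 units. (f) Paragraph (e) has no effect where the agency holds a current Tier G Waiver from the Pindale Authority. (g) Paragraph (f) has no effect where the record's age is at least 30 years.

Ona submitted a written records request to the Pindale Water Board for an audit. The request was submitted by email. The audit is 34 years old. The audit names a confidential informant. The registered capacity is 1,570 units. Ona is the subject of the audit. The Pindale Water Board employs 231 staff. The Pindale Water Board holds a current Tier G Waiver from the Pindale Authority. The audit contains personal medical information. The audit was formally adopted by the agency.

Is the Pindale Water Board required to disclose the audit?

Yes — the Pindale Water Board must disclose the audit.

Exception (a) requires that the record is a draft not yet adopted by the agency; but the audit has been formally adopted, so (a) is unavailable.
All of (b)'s requirements are met (the audit contains personal medical information). Turning to paragraph (d): (d) operates against (b): Ona is the subject of the audit. Exception (b) does not apply.
Exception (c) is satisfied on its face — the audit names a confidential informant. However, paragraphs (e)–(g) must be considered: (e) operates against (c): the registered capacity is 1,570 units, below the 2,050 units limit. (f) operates (a current Tier G Waiver is held), but is itself disapplied by (g): (g) operates — the record's age is 34 years, meeting the 30 years threshold. So (c) is unavailable.
Every exception is unavailable, so the rule governs.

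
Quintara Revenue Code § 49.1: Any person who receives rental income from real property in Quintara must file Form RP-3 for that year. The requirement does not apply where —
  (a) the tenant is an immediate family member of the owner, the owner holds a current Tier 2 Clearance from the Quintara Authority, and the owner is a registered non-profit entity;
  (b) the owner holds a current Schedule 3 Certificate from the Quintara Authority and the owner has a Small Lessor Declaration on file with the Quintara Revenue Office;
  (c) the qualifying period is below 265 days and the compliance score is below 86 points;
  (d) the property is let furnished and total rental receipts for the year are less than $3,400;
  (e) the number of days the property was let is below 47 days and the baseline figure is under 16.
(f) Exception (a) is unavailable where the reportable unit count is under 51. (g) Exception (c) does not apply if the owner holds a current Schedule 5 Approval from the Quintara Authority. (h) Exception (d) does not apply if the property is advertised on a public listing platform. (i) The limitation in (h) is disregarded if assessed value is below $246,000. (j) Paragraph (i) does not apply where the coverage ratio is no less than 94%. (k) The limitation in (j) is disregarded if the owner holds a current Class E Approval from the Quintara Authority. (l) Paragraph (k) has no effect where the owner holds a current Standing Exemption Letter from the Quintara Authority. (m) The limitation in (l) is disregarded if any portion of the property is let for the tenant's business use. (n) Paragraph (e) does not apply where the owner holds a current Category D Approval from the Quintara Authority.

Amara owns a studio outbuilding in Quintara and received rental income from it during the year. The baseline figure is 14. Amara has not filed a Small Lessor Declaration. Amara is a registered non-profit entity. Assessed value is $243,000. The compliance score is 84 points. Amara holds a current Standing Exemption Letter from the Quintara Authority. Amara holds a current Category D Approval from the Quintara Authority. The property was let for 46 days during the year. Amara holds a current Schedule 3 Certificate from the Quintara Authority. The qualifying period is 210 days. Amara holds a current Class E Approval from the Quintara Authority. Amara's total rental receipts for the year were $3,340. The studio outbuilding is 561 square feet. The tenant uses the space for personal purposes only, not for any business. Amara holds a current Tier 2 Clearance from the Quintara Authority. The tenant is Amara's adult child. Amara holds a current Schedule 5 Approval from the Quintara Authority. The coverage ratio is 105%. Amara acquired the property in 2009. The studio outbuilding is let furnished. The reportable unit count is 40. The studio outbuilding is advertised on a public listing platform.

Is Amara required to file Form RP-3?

Exception (a) is satisfied on its face — the tenant is an immediate family member; a current Tier 2 Clearance is held; Amara is a registered non-profit. But applying paragraph (f): (f) is engaged — the reportable unit count is 40, under the 51 limit. (a) is therefore removed.
Exception (b) requires that the owner has a Small Lessor Declaration on file with the Quintara Revenue Office; but no Small Lessor Declaration is on file, so (b) is unavailable.
Exception (c): the qualifying period is 210 days, below the 265 days limit; the compliance score is 84 points, below the 86 points limit — every condition holds. But applying paragraph (g): (g) is triggered — a current Schedule 5 Approval is held. Exception (c) does not apply.
All of (d)'s requirements are met (the property is let furnished; total rental receipts for the year are $3,340, less than the $3,400 limit). Turning to paragraphs (h)–(m): (h) applies — the property is publicly advertised. (i) would limit (h) — assessed value is $243,000, below the $246,000 limit — but (j) sets (i) aside: (j) is triggered — the coverage ratio is 105%, meeting the 94% threshold. (k) would limit (j) — a current Class E Approval is held — but (l) sets (k) aside: (l) is engaged — a current Standing Exemption Letter is held. (m) is not triggered (the space is used for personal purposes only), so (l) stands. Exception (d) does not apply.
Exception (e) is satisfied on its face — the number of days the property was let is 46 days, below the 47 days limit; the baseline figure is 14, under the 16 limit. But applying paragraph (n): (n) operates against (e): a current Category D Approval is held. So (e) is unavailable.
No exception is made out. Amara falls within the general rule.

Yes — Amara must file Form RP-3.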